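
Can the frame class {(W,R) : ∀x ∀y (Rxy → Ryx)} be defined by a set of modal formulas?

Yes: it is symmetry, defined by the B schema q → □◇q.
Suppose q→□◇q is valid. Take Rxy and set V(q)={x}. Then q at x, so □◇q at x, so ◇q at y, so some z with Ryz has q; z=x, i.e. Ryx.

Definable; q → □◇q defines it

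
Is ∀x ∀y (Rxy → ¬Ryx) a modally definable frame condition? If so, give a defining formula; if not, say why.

No

Any modally definable frame class is closed under surjective bounded morphisms.
The 4-cycle (worlds 0,1,2,3 with 0→1→2→3→0) is asymmetric. Mapping every world to a single reflexive point • is a surjective bounded morphism, and the reflexive point is not asymmetric (R•• but asymmetry requires ¬R••).
Hence asymmetry is not modally definable.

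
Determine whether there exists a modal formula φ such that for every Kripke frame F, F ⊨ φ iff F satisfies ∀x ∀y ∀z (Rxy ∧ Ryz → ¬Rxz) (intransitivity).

No — not modally definable

Any modally definable frame class is closed under surjective bounded morphisms.
The 3-cycle (worlds s,t,u with s→t→u→s) is intransitive. Mapping every world to a single reflexive point • is a surjective bounded morphism; the reflexive point is not intransitive (R••∧R•• but R••).
Hence intransitivity is not modally definable.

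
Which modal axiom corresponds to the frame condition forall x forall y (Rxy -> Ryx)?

The condition is symmetry. The B schema q → □◇q defines it.
Suppose q→□◇q is valid. Take Rxy and set V(q)={x}. Then q at x, so □◇q at x, so ◇q at y, so some z with Ryz has q; z=x, i.e. Ryx.

q → □◇q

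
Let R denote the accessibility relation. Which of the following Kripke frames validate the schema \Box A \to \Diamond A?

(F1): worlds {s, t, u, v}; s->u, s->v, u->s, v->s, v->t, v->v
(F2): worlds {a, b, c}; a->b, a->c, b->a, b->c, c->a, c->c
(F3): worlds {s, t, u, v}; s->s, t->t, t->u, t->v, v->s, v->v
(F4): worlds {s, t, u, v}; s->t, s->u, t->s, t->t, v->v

(F2)

Frame correspondent (Sahlqvist): \forall x \exists y Rxy — i.e. seriality.
(F1): fails — world t has no successor.
(F2): ✓.
(F3): fails — world u has no successor.
(F4): fails — world u has no successor.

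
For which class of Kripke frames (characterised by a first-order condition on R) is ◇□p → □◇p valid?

Convergence

Suppose ◇□p→□◇p is valid. Take Rxy, Rxz and set V(p)={w : Ryw}. Then □p at y so ◇□p at x, so □◇p at x, so ◇p at z, giving w with Rzw and Ryw.
Conversely, any frame satisfying ∀x ∀y ∀z (Rxy ∧ Rxz → ∃w (Ryw ∧ Rzw)) validates the schema.
So the correspondent is convergence.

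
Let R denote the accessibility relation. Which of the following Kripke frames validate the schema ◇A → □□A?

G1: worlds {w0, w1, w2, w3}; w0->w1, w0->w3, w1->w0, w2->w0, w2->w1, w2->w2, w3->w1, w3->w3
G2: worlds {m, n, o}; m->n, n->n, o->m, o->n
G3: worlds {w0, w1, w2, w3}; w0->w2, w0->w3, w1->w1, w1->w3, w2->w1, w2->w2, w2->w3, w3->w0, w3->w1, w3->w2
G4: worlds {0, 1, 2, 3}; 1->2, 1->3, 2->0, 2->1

none

This is the axiom for a generalized confluence (Geach) condition; its first-order frame correspondent is ∀x ∀y ∀z ((xRy ∧ xR²z) → ∃w (y = w ∧ z = w)).
G1: fails — w0Rw1, w0R²w0 but w1 ≠ w0.
G2: fails — oRm, oR²n but m ≠ n.
G3: fails — w0Rw2, w0R²w0 but w2 ≠ w0.
G4: fails — 1R2, 1R²0 but 2 ≠ 0.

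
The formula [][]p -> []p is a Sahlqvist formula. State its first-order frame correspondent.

Suppose □□p→□p is valid. Take Rxy and set V(p)={w : xR²w}. Then □□p at x, so □p at x, so p at y, i.e. ∃z(Rxz∧Rzy).

density: forall x forall y (Rxy -> exists z (Rxz & Rzy))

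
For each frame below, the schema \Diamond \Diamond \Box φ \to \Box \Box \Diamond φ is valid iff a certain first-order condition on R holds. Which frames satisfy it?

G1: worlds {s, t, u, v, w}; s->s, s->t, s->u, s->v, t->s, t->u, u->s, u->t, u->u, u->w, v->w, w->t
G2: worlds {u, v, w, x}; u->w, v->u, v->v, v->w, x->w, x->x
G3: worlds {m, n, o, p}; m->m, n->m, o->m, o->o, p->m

G3

This is the axiom for a generalized confluence (Geach) condition; its first-order frame correspondent is \forall x \forall y \forall z ((x R^2 y \wedge x R^2 z) \to \exists w (yRw \wedge zRw)).
G1: fails — sR²s, sR²v but no w* with sRw* and vRw*.
G2: fails — vR²u, vR²w but no t with uRt and wRt.
G3: ✓.
Valid on: G3.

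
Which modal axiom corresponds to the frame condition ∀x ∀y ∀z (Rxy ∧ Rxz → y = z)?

This is partial functionality; the standard corresponding axiom is CD: ◇r → □r.

◇r → □r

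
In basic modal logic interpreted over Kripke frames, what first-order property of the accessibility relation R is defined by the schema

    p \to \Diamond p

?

Replacing p by ¬p and contraposing gives the equivalent schema □p → p.
Suppose □p→p is valid. At any x set V(p)={w : Rxw}. Then □p holds at x, so p holds at x, i.e. Rxx.

reflexivity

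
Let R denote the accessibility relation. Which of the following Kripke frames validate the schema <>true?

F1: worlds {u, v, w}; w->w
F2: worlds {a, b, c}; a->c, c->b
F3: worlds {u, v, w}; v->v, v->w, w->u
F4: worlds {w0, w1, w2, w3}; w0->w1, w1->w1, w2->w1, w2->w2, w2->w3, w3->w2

Frame correspondent (Sahlqvist): forall x exists y Rxy — i.e. seriality.
F1: fails — world u has no successor.
F2: fails — world b has no successor.
F3: fails — world u has no successor.
F4: holds.
Valid on: F4.

F4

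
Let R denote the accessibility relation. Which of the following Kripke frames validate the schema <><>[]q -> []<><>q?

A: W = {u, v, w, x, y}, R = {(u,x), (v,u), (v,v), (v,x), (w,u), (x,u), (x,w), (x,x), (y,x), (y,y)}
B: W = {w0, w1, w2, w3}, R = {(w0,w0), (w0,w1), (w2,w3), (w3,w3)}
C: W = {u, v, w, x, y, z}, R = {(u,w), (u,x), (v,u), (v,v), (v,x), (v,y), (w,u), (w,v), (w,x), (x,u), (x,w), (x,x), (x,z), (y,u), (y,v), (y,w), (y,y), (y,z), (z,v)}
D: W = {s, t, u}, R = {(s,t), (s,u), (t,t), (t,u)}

C

The schema corresponds to a generalized confluence (Geach) condition: forall x forall y forall z ((x R^2 y & xRz) -> exists w (yRw & z R^2 w)).
A: fails — xR²w, xRw but no t with wRt and wR²t.
B: fails — w0R²w0, w0Rw1 but no w with w0Rw and w1R²w.
C: holds.
D: fails — sR²t, sRu but no w with tRw and uR²w.
Valid on: C.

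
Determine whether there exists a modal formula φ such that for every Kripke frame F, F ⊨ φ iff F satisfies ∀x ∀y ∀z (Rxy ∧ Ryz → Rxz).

The condition is transitivity. A defining modal formula is □q → □□q.
Suppose □q→□□q is valid. Take Rxy, Ryz and set V(q)={w : Rxw}. Then □q at x, so □□q at x, so □q at y, so q at z, i.e. Rxz.

Yes — defined by □q → □□q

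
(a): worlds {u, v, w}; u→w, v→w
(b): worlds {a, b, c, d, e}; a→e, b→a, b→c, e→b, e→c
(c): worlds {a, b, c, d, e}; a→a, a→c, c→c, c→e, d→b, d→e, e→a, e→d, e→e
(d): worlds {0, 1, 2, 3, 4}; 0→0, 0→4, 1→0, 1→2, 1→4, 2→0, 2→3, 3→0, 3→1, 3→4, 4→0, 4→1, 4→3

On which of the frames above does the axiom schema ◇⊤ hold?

The schema corresponds to seriality: ∀x ∃y Rxy.
(a): fails — world w has no successor.
(b): fails — world c has no successor.
(c): fails — world b has no successor.
(d): holds.

(d)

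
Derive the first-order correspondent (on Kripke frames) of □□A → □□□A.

∀x ∀z (xR³z → ∃w (xR²w ∧ z = w))

This is a Sahlqvist (Geach-type) schema ◇^0□^2A → □^3◇^0A.
First-order correspondent: ∀x ∀z (xR³z → ∃w (xR²w ∧ z = w)).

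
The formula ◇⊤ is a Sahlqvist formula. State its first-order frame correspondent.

◇⊤ holds at w iff w has a successor, so frame-validity of ◇⊤ is exactly seriality. Equivalently via □A → ◇A:
Suppose □A→◇A is valid. At any x set V(A)=W. Then □A at x, so ◇A at x, so x has a successor.
Conversely, on a frame with seriality the schema holds at every world under every valuation.
So the correspondent is seriality.

Seriality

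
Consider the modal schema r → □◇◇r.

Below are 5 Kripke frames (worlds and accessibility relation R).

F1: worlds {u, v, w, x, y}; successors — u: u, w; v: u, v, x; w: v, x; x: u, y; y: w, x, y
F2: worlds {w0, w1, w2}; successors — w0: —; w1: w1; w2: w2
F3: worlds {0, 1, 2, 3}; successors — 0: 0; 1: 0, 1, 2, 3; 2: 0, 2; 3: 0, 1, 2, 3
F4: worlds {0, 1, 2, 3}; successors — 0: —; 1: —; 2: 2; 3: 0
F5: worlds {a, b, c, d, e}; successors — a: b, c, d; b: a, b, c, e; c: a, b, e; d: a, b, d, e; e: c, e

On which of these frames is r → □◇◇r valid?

This is the axiom for a generalized confluence (Geach) condition; its first-order frame correspondent is ∀x ∀z (xRz → ∃w (x = w ∧ zR²w)).
F1: fails — vRx but no t with v=t and xR²t.
F2: condition met.
F3: fails — 1R0 but no w with 1=w and 0R²w.
F4: fails — 3R0 but no w with 3=w and 0R²w.
F5: fails — dRe but no w with d=w and eR²w.

F2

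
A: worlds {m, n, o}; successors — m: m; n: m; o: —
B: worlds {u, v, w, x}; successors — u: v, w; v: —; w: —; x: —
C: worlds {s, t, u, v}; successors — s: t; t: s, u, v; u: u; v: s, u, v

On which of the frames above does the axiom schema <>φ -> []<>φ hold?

A

The schema corresponds to the Euclidean property: forall x forall y forall z (Rxy & Rxz -> Ryz).
A: holds.
B: fails — Ruv and Ruv but not Rvv.
C: fails — Rst and Rst but not Rtt.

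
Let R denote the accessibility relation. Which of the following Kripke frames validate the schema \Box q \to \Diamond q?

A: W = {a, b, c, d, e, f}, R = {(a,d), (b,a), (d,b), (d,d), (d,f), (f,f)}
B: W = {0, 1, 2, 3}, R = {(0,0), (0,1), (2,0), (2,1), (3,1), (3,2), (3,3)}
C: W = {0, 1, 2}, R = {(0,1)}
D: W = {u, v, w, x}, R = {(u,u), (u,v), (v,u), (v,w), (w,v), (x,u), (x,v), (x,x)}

The schema corresponds to seriality: \forall x \exists y Rxy.
A: fails — world c has no successor.
B: fails — world 1 has no successor.
C: fails — world 1 has no successor.
D: ✓.
Valid on: D.

D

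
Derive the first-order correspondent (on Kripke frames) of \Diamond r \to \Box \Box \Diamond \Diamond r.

This is a Sahlqvist (Geach-type) schema ◇^1□^0r → □^2◇^2r.
First-order correspondent: \forall x \forall y \forall z ((xRy \wedge x R^2 z) \to \exists w (y = w \wedge z R^2 w)).

\forall x \forall y \forall z ((xRy \wedge x R^2 z) \to \exists w (y = w \wedge z R^2 w))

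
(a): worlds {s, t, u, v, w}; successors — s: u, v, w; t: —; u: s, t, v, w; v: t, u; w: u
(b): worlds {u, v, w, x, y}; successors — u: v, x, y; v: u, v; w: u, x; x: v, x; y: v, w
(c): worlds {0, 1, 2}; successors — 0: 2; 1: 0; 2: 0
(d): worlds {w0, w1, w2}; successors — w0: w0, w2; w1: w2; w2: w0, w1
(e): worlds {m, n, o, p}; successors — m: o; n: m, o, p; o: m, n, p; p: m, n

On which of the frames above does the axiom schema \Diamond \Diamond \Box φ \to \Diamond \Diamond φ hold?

Frame correspondent (Sahlqvist): \forall x \forall y (x R^2 y \to \exists w (yRw \wedge x R^2 w)) — i.e. a generalized confluence (Geach) condition.
(a): fails — sR²t but no w* with tRw* and sR²w*.
(b): holds.
(c): fails — 0R²0 but no w with 0Rw and 0R²w.
(d): fails — w1R²w1 but no w with w1Rw and w1R²w.
(e): fails — mR²m but no w with mRw and mR²w.
Valid on: (b).

(b)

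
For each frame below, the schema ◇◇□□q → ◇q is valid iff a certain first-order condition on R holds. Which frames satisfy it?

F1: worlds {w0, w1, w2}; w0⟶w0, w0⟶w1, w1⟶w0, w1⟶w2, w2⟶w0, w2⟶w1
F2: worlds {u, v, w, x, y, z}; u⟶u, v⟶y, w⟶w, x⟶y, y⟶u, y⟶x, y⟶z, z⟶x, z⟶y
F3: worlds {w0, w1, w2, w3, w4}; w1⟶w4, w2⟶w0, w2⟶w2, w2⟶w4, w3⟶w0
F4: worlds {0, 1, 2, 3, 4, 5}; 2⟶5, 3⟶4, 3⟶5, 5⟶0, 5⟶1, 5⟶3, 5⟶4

F1

The schema corresponds to a generalized confluence (Geach) condition: ∀x ∀y (xR²y → ∃w (yR²w ∧ xRw)).
F1: satisfies the condition.
F2: fails — vR²u but no t with uR²t and vRt.
F3: fails — w2R²w0 but no w with w0R²w and w2Rw.
F4: fails — 2R²0 but no w with 0R²w and 2Rw.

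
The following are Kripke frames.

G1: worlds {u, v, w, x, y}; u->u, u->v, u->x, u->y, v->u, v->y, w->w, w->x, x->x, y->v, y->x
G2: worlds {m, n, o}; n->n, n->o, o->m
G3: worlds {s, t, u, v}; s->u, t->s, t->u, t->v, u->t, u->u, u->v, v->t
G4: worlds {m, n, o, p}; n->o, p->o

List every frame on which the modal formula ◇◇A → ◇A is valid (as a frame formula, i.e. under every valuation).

This is the axiom for transitivity; its first-order frame correspondent is ∀x ∀y ∀z (Rxy ∧ Ryz → Rxz).
G1: fails — Rvu and Ruv but not Rvv.
G2: fails — Rno and Rom but not Rnm.
G3: fails — Rtv and Rvt but not Rtt.
G4: holds.
Valid on: G4.

G4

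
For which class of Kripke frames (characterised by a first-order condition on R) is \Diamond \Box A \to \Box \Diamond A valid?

convergence: \forall x \forall y \forall z (Rxy \wedge Rxz \to \exists w (Ryw \wedge Rzw))

This schema is the .2 axiom.
It corresponds to convergence: \forall x \forall y \forall z (Rxy \wedge Rxz \to \exists w (Ryw \wedge Rzw)).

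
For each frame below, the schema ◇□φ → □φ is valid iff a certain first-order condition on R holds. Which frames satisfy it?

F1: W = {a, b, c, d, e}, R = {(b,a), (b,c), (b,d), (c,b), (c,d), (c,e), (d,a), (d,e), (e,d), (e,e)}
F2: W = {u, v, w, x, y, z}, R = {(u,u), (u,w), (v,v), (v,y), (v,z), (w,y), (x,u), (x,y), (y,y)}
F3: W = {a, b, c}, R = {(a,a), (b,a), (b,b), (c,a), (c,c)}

Frame correspondent (Sahlqvist): ∀x ∀y ∀z (Rxy ∧ Rxz → Ryz) — i.e. the Euclidean property.
F1: fails — Rbc and Rbc but not Rcc.
F2: fails — Ruw and Ruw but not Rww.
F3: fails — Rba and Rbb but not Rab.
Valid on no frame.

none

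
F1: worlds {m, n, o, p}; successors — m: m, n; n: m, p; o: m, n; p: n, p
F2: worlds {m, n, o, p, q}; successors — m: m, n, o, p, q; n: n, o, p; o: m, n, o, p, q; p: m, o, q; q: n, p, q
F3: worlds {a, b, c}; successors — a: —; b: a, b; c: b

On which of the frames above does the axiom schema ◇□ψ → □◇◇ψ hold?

F1, F2

This is the axiom for a generalized confluence (Geach) condition; its first-order frame correspondent is ∀x ∀y ∀z ((xRy ∧ xRz) → ∃w (yRw ∧ zR²w)).
F1: satisfies the condition.
F2: satisfies the condition.
F3: fails — bRa, bRa but no w with aRw and aR²w.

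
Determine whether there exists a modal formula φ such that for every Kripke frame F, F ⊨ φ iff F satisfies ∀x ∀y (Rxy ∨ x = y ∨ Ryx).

Any modally definable frame class is closed under disjoint unions.
Take 3 disjoint single-world reflexive frames: each is trivially connected, but their disjoint union has 3 worlds with no edge between distinct components, so it is not connected.
So no modal formula (or set of formulas) defines exactly the connected frames.

Not modally definable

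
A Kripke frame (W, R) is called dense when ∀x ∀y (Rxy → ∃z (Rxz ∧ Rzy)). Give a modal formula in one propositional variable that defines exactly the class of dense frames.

This is density; the standard corresponding axiom is C4: □□ψ → □ψ.
Suppose □□ψ→□ψ is valid. Take Rxy and set V(ψ)={w : xR²w}. Then □□ψ at x, so □ψ at x, so ψ at y, i.e. ∃z(Rxz∧Rzy).

□□ψ → □ψ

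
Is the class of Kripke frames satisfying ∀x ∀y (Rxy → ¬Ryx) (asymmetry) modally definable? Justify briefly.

No — not modally definable

If a class were modally definable it would be closed under surjective bounded morphisms (Goldblatt–Thomason).
The 3-cycle (worlds 0,1,2 with 0→1→2→0) is asymmetric. Mapping every world to a single reflexive point • is a surjective bounded morphism, and the reflexive point is not asymmetric (R•• but asymmetry requires ¬R••).
So no modal formula (or set of formulas) defines exactly the asymmetric frames.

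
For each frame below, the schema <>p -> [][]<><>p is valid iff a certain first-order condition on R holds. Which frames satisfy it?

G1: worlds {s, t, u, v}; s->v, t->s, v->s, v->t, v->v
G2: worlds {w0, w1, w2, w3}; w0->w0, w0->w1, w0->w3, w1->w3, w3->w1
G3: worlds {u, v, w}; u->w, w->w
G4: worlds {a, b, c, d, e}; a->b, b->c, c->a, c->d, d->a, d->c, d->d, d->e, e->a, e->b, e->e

Frame correspondent (Sahlqvist): forall x forall y forall z ((xRy & x R^2 z) -> exists w (y = w & z R^2 w)) — i.e. a generalized confluence (Geach) condition.
G1: fails — vRs, vR²t but no w with s=w and tR²w.
G2: fails — w0Rw0, w0R²w1 but no w with w0=w and w1R²w.
G3: satisfies the condition.
G4: fails — cRa, cR²a but no w with a=w and aR²w.

G3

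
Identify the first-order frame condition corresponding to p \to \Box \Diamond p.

Suppose p→□◇p is valid. Take Rxy and set V(p)={x}. Then p at x, so □◇p at x, so ◇p at y, so some z with Ryz has p; z=x, i.e. Ryx.
Conversely, any frame satisfying \forall x \forall y (Rxy \to Ryx) validates the schema.
Frame condition: \forall x \forall y (Rxy \to Ryx).

Symmetry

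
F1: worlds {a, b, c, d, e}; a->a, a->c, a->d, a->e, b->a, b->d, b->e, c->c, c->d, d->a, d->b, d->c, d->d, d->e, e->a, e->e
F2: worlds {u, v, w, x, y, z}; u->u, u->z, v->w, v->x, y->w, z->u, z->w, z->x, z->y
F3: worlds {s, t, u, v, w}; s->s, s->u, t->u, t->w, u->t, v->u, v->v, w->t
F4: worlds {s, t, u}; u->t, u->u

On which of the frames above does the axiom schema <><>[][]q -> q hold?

The schema corresponds to a generalized confluence (Geach) condition: forall x forall y (x R^2 y -> exists w (y R^2 w & x = w)).
F1: fails — bR²e but no w with eR²w and b=w.
F2: fails — uR²w but no t with wR²t and u=t.
F3: fails — sR²t but no w* with tR²w* and s=w*.
F4: fails — uR²t but no w with tR²w and u=w.

none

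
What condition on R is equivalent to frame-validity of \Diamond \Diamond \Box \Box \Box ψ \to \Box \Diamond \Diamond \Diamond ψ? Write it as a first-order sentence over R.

\forall x \forall y \forall z ((x R^2 y \wedge xRz) \to \exists w (y R^3 w \wedge z R^3 w))

This is a Sahlqvist (Geach-type) schema ◇^2□^3ψ → □^1◇^3ψ.
Minimal-valuation argument: fix x; take any y with xR^2y and any z with xR^1z. Set V(ψ) to the set of worlds R-reachable from y in exactly 3 steps. Then □^3ψ holds at y, so the antecedent holds at x; validity forces ◇^3ψ at z, giving a w with zR^3w and yR^3w.
First-order correspondent: \forall x \forall y \forall z ((x R^2 y \wedge xRz) \to \exists w (y R^3 w \wedge z R^3 w)).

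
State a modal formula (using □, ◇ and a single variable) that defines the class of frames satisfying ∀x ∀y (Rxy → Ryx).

A defining formula is ψ → □◇ψ (the B axiom).

ψ → □◇ψ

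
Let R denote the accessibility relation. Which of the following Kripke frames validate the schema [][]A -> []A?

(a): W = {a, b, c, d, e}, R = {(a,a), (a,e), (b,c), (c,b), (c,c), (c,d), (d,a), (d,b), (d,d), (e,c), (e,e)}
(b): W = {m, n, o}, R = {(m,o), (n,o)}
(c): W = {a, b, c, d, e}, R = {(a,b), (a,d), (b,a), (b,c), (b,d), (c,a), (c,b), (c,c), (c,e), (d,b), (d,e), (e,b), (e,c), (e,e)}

The schema corresponds to density: forall x forall y (Rxy -> exists z (Rxz & Rzy)).
(a): ✓.
(b): fails — Rno but no z with Rnz and Rzo.
(c): ✓.
Valid on: (a), (c).

(a), (c)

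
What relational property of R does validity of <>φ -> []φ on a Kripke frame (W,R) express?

partial functionality: forall x forall y forall z (Rxy & Rxz -> y = z)

Suppose ◇φ→□φ is valid. Take Rxy, Rxz and set V(φ)={y}. Then ◇φ at x, so □φ at x, so φ at z, i.e. z=y.
Conversely, on a frame with partial functionality the schema holds at every world under every valuation.
So the correspondent is partial functionality.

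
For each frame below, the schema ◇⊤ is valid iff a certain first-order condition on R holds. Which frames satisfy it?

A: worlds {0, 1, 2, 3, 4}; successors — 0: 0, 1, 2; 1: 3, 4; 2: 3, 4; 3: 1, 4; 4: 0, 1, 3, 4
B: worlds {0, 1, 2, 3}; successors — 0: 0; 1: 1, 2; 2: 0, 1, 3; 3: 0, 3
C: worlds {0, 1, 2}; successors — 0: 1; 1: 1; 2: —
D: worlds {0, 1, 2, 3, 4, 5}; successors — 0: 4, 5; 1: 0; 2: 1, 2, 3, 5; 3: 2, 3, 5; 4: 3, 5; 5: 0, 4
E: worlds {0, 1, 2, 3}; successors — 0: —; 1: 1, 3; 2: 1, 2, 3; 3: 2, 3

A, B, D

This is the axiom for seriality; its first-order frame correspondent is ∀x ∃y Rxy.
A: holds.
B: holds.
C: fails — world 2 has no successor.
D: holds.
E: fails — world 0 has no successor.
Valid on: A, B, D.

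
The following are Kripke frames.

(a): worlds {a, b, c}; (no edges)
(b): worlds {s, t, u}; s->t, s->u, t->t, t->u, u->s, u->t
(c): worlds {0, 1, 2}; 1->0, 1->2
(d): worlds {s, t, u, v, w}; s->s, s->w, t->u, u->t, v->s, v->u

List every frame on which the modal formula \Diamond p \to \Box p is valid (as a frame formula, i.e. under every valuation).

(a)

This is the axiom for partial functionality; its first-order frame correspondent is \forall x \forall y \forall z (Rxy \wedge Rxz \to y = z).
(a): condition met.
(b): fails — s sees both t and u.
(c): fails — 1 sees both 0 and 2.
(d): fails — s sees both s and w.
Valid on: (a).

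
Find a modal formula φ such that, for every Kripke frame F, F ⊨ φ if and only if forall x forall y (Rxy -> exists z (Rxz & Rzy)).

This is density; the standard corresponding axiom is C4: □□ψ → □ψ.
Suppose □□ψ→□ψ is valid. Take Rxy and set V(ψ)={w : xR²w}. Then □□ψ at x, so □ψ at x, so ψ at y, i.e. ∃z(Rxz∧Rzy).

□□ψ → □ψ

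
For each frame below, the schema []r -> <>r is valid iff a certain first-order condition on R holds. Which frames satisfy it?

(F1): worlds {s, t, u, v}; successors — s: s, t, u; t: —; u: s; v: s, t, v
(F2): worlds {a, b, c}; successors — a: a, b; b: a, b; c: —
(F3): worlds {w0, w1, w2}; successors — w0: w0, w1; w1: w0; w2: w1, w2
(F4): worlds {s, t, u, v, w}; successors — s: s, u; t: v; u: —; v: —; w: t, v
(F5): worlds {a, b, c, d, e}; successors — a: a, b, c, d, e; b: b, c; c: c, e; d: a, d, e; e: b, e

(F3), (F5)

The schema corresponds to seriality: forall x exists y Rxy.
(F1): fails — world t has no successor.
(F2): fails — world c has no successor.
(F3): holds.
(F4): fails — world u has no successor.
(F5): holds.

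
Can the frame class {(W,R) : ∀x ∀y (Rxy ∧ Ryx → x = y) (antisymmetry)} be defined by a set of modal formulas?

If a class were modally definable it would be closed under surjective bounded morphisms (Goldblatt–Thomason).
The 8-cycle (worlds w0,w1,w2,w3,w4,w5,w6,w7 with w0→w1→w2→w3→w4→w5→w6→w7→w0) is antisymmetric. Sending even-indexed worlds to a and odd-indexed worlds to b is a surjective bounded morphism onto the two-world frame with a↔b, which is not antisymmetric.
So the class is not modally definable.

No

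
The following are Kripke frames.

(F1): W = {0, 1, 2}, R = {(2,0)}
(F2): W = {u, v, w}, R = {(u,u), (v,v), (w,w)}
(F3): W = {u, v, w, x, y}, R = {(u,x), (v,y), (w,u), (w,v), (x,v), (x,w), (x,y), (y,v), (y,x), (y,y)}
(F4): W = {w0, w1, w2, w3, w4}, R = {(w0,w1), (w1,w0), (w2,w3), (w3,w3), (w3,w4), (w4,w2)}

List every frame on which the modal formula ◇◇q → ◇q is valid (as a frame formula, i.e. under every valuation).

(F1), (F2)

This is the axiom for transitivity; its first-order frame correspondent is ∀x ∀y ∀z (Rxy ∧ Ryz → Rxz).
(F1): holds.
(F2): holds.
(F3): fails — Rxw and Rwu but not Rxu.
(F4): fails — Rw1w0 and Rw0w1 but not Rw1w1.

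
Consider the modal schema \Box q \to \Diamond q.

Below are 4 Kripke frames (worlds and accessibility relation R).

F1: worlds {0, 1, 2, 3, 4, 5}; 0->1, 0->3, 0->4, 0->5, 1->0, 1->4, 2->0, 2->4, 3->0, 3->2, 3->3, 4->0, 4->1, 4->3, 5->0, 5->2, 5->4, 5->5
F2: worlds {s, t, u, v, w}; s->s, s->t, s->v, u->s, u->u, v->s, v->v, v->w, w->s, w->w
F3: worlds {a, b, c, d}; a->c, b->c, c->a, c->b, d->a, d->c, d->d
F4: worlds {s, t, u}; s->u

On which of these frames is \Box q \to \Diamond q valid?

F1, F3

Frame correspondent (Sahlqvist): \forall x \exists y Rxy — i.e. seriality.
F1: satisfies the condition.
F2: fails — world t has no successor.
F3: satisfies the condition.
F4: fails — world t has no successor.
Valid on: F1, F3.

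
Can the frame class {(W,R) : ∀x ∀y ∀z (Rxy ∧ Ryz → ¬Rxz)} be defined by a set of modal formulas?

Any modally definable frame class is closed under surjective bounded morphisms.
The 7-cycle (worlds w0,w1,w2,w3,w4,w5,w6 with w0→w1→w2→w3→w4→w5→w6→w0) is intransitive. Mapping every world to a single reflexive point • is a surjective bounded morphism; the reflexive point is not intransitive (R••∧R•• but R••).
So no modal formula (or set of formulas) defines exactly the intransitive frames.

Not modally definable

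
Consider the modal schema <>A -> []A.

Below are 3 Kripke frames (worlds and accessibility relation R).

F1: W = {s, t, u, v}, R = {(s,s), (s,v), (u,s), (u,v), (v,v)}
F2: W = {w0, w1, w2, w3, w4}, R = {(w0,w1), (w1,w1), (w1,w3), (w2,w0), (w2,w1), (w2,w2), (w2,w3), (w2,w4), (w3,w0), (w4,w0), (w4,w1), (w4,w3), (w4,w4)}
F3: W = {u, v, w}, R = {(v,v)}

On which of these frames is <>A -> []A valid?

The schema corresponds to partial functionality: forall x forall y forall z (Rxy & Rxz -> y = z).
F1: fails — s sees both s and v.
F2: fails — w1 sees both w1 and w3.
F3: satisfies the condition.

F3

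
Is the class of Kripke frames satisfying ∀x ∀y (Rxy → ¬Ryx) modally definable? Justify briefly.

No — not modally definable

If a class were modally definable it would be closed under surjective bounded morphisms (Goldblatt–Thomason).
The 5-cycle (worlds s,t,u,v,w with s→t→u→v→w→s) is asymmetric. Mapping every world to a single reflexive point • is a surjective bounded morphism, and the reflexive point is not asymmetric (R•• but asymmetry requires ¬R••).
Hence asymmetry is not modally definable.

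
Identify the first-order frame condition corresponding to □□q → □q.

density

This is the C4 axiom.
It corresponds to density: ∀x ∀y (Rxy → ∃z (Rxz ∧ Rzy)).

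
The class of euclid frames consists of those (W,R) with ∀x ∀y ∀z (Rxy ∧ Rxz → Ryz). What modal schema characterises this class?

A defining formula is ◇s → □◇s (the 5 axiom).

◇s → □◇s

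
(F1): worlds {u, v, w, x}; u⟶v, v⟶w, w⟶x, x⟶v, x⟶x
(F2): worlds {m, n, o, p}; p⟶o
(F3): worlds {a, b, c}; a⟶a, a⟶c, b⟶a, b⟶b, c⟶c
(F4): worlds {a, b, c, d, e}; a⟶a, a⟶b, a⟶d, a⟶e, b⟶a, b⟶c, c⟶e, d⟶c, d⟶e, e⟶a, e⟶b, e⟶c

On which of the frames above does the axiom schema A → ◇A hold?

(F3)

Frame correspondent (Sahlqvist): ∀x Rxx — i.e. reflexivity.
(F1): fails — world u does not see itself.
(F2): fails — world m does not see itself.
(F3): holds.
(F4): fails — world b does not see itself.
Valid on: (F3).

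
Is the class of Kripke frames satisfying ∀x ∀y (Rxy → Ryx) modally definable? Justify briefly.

Yes: it is symmetry, defined by the B schema q → □◇q.
Suppose q→□◇q is valid. Take Rxy and set V(q)={x}. Then q at x, so □◇q at x, so ◇q at y, so some z with Ryz has q; z=x, i.e. Ryx.

Yes, by q → □◇q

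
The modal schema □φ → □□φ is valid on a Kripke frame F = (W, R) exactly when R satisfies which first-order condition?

transitivity: ∀x ∀y ∀z (Rxy ∧ Ryz → Rxz)

Suppose □φ→□□φ is valid. Take Rxy, Ryz and set V(φ)={w : Rxw}. Then □φ at x, so □□φ at x, so □φ at y, so φ at z, i.e. Rxz.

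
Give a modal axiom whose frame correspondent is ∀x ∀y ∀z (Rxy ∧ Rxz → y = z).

A defining formula is ◇r → □r (the CD axiom).
Suppose ◇r→□r is valid. Take Rxy, Rxz and set V(r)={y}. Then ◇r at x, so □r at x, so r at z, i.e. z=y.

◇r → □r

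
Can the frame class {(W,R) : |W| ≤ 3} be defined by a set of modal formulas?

Not definable by any modal formula

Any modally definable frame class is closed under disjoint unions.
Any modal formula valid on each of 4 disjoint one-world frames is valid on their disjoint union (validity is preserved under disjoint unions). Each one-world frame has |W|=1≤3, but the union has |W|=4.
So the class is not modally definable.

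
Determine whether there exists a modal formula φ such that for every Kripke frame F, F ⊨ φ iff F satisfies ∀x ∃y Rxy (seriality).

Yes: it is seriality, defined by the D schema □r → ◇r.
Suppose □r→◇r is valid. At any x set V(r)=W. Then □r at x, so ◇r at x, so x has a successor.

Definable; □r → ◇r defines it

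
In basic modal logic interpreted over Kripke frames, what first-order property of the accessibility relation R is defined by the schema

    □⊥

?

emptiness of R

□⊥ is valid iff no world has any successor (otherwise □⊥ fails at any world with one).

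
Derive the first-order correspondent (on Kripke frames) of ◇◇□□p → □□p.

∀x ∀y ∀z ((xR²y ∧ xR²z) → ∃w (yR²w ∧ z = w))

This is a Sahlqvist (Geach-type) schema ◇^2□^2p → □^2◇^0p.
First-order correspondent: ∀x ∀y ∀z ((xR²y ∧ xR²z) → ∃w (yR²w ∧ z = w)).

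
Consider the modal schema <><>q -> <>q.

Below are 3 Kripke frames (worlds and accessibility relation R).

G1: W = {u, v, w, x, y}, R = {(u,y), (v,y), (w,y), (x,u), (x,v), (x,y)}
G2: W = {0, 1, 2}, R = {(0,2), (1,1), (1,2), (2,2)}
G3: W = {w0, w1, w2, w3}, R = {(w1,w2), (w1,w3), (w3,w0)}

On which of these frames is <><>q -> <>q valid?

This is the axiom for transitivity; its first-order frame correspondent is forall x forall y forall z (Rxy & Ryz -> Rxz).
G1: satisfies the condition.
G2: satisfies the condition.
G3: fails — Rw1w3 and Rw3w0 but not Rw1w0.

G1, G2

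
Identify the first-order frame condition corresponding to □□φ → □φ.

Suppose □□φ→□φ is valid. Take Rxy and set V(φ)={w : xR²w}. Then □□φ at x, so □φ at x, so φ at y, i.e. ∃z(Rxz∧Rzy).

Density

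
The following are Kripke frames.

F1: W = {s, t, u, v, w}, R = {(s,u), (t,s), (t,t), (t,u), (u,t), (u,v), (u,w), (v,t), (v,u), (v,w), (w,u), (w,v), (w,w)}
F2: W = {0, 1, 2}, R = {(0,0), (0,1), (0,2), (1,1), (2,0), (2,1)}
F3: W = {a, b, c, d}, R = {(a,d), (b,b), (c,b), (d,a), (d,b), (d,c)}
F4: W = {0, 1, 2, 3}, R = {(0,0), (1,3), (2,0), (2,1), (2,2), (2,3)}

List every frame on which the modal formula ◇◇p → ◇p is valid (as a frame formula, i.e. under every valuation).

F4

Frame correspondent (Sahlqvist): ∀x ∀y ∀z (Rxy ∧ Ryz → Rxz) — i.e. transitivity.
F1: fails — Ruv and Rvu but not Ruu.
F2: fails — R20 and R02 but not R22.
F3: fails — Rad and Rdc but not Rac.
F4: ✓.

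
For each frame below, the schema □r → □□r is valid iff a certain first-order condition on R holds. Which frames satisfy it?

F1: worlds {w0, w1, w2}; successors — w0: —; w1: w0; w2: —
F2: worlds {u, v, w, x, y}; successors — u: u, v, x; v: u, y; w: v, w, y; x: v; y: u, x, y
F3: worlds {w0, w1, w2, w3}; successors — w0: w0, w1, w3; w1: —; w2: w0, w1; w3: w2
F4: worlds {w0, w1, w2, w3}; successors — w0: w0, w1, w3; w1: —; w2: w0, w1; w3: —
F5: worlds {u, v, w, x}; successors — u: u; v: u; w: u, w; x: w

F1

Frame correspondent (Sahlqvist): ∀x ∀y ∀z (Rxy ∧ Ryz → Rxz) — i.e. transitivity.
F1: condition met.
F2: fails — Ruv and Rvy but not Ruy.
F3: fails — Rw3w2 and Rw2w0 but not Rw3w0.
F4: fails — Rw2w0 and Rw0w3 but not Rw2w3.
F5: fails — Rxw and Rwu but not Rxu.
Valid on: F1.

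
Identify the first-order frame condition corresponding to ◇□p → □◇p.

Suppose ◇□p→□◇p is valid. Take Rxy, Rxz and set V(p)={w : Ryw}. Then □p at y so ◇□p at x, so □◇p at x, so ◇p at z, giving w with Rzw and Ryw.
The converse is a direct semantic check.
Frame condition: ∀x ∀y ∀z (Rxy ∧ Rxz → ∃w (Ryw ∧ Rzw)).

Convergence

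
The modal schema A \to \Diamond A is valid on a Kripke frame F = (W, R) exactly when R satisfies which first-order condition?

reflexivity

This schema is equivalent to the T axiom □A → A.
Its frame correspondent is reflexivity — \forall x Rxx.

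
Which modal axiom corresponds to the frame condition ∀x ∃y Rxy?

□ψ → ◇ψ

A defining formula is □ψ → ◇ψ (the D axiom).
Suppose □ψ→◇ψ is valid. At any x set V(ψ)=W. Then □ψ at x, so ◇ψ at x, so x has a successor.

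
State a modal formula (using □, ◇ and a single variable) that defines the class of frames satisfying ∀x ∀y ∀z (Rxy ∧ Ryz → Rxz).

□ψ → □□ψ

This is transitivity; the standard corresponding axiom is 4: □ψ → □□ψ.
Suppose □ψ→□□ψ is valid. Take Rxy, Ryz and set V(ψ)={w : Rxw}. Then □ψ at x, so □□ψ at x, so □ψ at y, so ψ at z, i.e. Rxz.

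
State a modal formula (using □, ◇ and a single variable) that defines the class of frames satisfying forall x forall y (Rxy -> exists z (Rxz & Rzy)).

□□p → □p

A defining formula is □□p → □p (the C4 axiom).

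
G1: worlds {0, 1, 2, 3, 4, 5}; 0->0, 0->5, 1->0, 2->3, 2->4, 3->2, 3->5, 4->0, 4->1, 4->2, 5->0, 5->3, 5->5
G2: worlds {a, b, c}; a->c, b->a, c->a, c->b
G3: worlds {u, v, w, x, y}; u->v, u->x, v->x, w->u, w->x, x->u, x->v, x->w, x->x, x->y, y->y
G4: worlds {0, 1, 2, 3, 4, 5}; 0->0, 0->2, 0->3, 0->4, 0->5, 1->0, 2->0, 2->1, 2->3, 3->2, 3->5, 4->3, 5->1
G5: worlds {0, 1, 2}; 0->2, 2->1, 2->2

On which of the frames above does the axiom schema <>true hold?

The schema corresponds to seriality: forall x exists y Rxy.
G1: condition met.
G2: condition met.
G3: condition met.
G4: condition met.
G5: fails — world 1 has no successor.

G1, G2, G3, G4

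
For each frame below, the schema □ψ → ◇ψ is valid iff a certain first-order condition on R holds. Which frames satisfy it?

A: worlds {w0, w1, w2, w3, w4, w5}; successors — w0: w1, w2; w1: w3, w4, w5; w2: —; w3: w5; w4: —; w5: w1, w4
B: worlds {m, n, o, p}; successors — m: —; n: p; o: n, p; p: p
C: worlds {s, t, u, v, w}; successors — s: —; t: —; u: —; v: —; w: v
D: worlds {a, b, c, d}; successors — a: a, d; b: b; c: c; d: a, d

D

Frame correspondent (Sahlqvist): ∀x ∃y Rxy — i.e. seriality.
A: fails — world w2 has no successor.
B: fails — world m has no successor.
C: fails — world s has no successor.
D: satisfies the condition.
Valid on: D.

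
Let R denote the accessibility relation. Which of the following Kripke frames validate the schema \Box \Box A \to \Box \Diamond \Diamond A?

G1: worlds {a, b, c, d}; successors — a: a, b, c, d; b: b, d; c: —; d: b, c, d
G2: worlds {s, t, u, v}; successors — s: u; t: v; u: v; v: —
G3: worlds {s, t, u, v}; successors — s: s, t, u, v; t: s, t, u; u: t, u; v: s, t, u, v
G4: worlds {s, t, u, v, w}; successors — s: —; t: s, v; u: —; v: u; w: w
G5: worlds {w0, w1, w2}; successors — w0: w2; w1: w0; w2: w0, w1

Frame correspondent (Sahlqvist): \forall x \forall z (xRz \to \exists w (x R^2 w \wedge z R^2 w)) — i.e. a generalized confluence (Geach) condition.
G1: fails — aRc but no w with aR²w and cR²w.
G2: fails — sRu but no w with sR²w and uR²w.
G3: ✓.
G4: fails — tRs but no w* with tR²w* and sR²w*.
G5: fails — w1Rw0 but no w with w1R²w and w0R²w.

G3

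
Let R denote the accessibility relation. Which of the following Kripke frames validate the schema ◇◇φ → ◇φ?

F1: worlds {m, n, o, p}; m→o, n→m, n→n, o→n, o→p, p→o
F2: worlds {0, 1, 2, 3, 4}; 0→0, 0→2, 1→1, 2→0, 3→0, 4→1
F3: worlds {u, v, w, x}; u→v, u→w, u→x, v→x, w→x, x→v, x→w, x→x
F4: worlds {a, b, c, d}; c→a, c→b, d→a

F4

The schema corresponds to transitivity: ∀x ∀y ∀z (Rxy ∧ Ryz → Rxz).
F1: fails — Ron and Rnm but not Rom.
F2: fails — R20 and R02 but not R22.
F3: fails — Rwx and Rxw but not Rww.
F4: condition met.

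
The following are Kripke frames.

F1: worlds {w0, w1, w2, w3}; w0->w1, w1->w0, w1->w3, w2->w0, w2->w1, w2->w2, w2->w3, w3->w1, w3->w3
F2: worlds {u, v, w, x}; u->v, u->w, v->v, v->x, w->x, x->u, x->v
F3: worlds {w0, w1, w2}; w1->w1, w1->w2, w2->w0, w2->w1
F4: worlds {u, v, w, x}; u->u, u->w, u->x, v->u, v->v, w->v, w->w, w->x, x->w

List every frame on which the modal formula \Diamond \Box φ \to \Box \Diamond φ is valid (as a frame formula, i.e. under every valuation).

Frame correspondent (Sahlqvist): \forall x \forall y \forall z (Rxy \wedge Rxz \to \exists w (Ryw \wedge Rzw)) — i.e. convergence.
F1: fails — Rw2w1 and Rw2w0 but w1 and w0 have no common successor.
F2: satisfies the condition.
F3: fails — Rw2w0 and Rw2w0 but w0 and w0 have no common successor.
F4: fails — Rwx and Rwv but x and v have no common successor.
Valid on: F2.

F2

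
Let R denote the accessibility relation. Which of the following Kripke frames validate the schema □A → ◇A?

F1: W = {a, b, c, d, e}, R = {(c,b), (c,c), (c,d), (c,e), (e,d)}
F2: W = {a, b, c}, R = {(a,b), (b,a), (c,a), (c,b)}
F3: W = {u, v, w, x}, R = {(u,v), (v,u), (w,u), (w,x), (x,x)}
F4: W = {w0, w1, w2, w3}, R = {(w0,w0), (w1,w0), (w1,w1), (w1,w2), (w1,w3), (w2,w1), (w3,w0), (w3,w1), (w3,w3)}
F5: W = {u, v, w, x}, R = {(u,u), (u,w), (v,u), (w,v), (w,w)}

This is the axiom for seriality; its first-order frame correspondent is ∀x ∃y Rxy.
F1: fails — world a has no successor.
F2: satisfies the condition.
F3: satisfies the condition.
F4: satisfies the condition.
F5: fails — world x has no successor.

F2, F3, F4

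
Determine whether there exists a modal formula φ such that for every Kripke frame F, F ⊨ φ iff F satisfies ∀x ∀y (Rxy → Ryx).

This is a Sahlqvist condition; the B axiom r → □◇r defines it.
Suppose r→□◇r is valid. Take Rxy and set V(r)={x}. Then r at x, so □◇r at x, so ◇r at y, so some z with Ryz has r; z=x, i.e. Ryx.

Definable; r → □◇r defines it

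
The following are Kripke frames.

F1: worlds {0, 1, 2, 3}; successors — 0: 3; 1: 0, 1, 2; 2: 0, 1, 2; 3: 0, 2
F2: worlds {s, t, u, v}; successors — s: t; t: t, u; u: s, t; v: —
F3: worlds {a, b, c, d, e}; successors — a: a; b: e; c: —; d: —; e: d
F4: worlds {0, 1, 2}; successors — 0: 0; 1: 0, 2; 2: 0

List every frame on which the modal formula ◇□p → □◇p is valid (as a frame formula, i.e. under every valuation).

This is the axiom for convergence; its first-order frame correspondent is ∀x ∀y ∀z (Rxy ∧ Rxz → ∃w (Ryw ∧ Rzw)).
F1: fails — R10 and R12 but 0 and 2 have no common successor.
F2: holds.
F3: fails — Red and Red but d and d have no common successor.
F4: holds.
Valid on: F2, F4.

F2, F4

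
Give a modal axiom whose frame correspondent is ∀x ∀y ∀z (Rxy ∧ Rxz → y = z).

◇r → □r

This is partial functionality; the standard corresponding axiom is CD: ◇r → □r.
Suppose ◇r→□r is valid. Take Rxy, Rxz and set V(r)={y}. Then ◇r at x, so □r at x, so r at z, i.e. z=y.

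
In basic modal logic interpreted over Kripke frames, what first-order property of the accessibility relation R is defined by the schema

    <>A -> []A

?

partial functionality: forall x forall y forall z (Rxy & Rxz -> y = z)

This schema is the CD axiom.
Its frame correspondent is partial functionality — forall x forall y forall z (Rxy & Rxz -> y = z).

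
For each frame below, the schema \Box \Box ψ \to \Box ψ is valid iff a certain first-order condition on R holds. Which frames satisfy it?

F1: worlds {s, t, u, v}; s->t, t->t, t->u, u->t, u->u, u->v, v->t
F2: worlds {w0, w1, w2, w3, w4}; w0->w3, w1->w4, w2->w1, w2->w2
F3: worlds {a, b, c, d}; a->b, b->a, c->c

F1

Frame correspondent (Sahlqvist): \forall x \forall y (Rxy \to \exists z (Rxz \wedge Rzy)) — i.e. density.
F1: holds.
F2: fails — Rw0w3 but no z with Rw0z and Rzw3.
F3: fails — Rab but no z with Raz and Rzb.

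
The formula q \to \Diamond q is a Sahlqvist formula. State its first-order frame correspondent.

Reflexivity

Equivalently (dual form): □q → q.
Suppose □q→q is valid. At any x set V(q)={w : Rxw}. Then □q holds at x, so q holds at x, i.e. Rxx.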